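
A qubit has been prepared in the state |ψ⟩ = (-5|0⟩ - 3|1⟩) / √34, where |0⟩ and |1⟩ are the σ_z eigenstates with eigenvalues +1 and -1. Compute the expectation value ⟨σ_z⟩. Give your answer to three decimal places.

0.471

⟨σ_z⟩ = |a|² - |b|² divided by |a|²+|b|², with a, b the |0⟩, |1⟩ amplitudes.
= (25 - 9)/34 = 16/34.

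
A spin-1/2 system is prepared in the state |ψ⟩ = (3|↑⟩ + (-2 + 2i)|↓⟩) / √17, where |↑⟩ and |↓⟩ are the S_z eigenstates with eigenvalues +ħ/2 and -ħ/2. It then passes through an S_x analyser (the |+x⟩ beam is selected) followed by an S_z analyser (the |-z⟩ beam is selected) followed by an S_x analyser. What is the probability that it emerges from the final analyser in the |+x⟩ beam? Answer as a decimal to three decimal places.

0.037

First analyser (S_x): P(|+x⟩) = |⟨+x|ψ⟩|² = 5/34.
After stage 1 the state is |+x⟩; P(|-z⟩) = |⟨-z|+x⟩|² = 1/2.
After stage 2 the state is |-z⟩; P(|+x⟩) = |⟨+x|-z⟩|² = 1/2.
Joint probability = 5/34 × 1/2 × 1/2 = 0.037.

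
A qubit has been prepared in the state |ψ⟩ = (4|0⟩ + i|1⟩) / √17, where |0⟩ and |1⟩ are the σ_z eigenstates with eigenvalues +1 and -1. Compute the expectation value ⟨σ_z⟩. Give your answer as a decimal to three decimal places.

0.882

⟨σ_z⟩ = |a|² - |b|² divided by |a|²+|b|², with a, b the |0⟩, |1⟩ amplitudes.
= (16 - 1)/17 = 15/17.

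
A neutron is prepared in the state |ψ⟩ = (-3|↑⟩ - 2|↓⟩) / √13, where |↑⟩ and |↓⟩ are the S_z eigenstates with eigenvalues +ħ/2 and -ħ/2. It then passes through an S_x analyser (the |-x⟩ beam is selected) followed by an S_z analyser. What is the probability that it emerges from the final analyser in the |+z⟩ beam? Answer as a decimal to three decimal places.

0.019

First analyser (S_x): P(|-x⟩) = |⟨-x|ψ⟩|² = 1/26.
After stage 1 the state is |-x⟩; P(|+z⟩) = |⟨+z|-x⟩|² = 1/2.
Joint probability = 1/26 × 1/2 = 0.019.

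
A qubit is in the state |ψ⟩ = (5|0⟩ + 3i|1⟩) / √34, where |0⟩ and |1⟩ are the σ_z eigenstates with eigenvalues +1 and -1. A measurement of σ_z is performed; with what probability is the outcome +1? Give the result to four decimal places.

The +1 outcome corresponds to |0⟩. Its amplitude in |ψ⟩ is 5/√34.
P = |5|² / 34 = 25/34.

0.7353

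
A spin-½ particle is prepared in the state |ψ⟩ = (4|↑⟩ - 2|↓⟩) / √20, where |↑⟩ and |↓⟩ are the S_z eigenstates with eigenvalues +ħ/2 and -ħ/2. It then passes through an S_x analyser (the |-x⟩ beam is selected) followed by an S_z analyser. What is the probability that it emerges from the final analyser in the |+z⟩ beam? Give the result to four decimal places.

0.4500

First analyser (S_x): P(|-x⟩) = |⟨-x|ψ⟩|² = 36/40.
After stage 1 the state is |-x⟩; P(|+z⟩) = |⟨+z|-x⟩|² = 1/2.
Joint probability = 36/40 × 1/2 = 0.4500.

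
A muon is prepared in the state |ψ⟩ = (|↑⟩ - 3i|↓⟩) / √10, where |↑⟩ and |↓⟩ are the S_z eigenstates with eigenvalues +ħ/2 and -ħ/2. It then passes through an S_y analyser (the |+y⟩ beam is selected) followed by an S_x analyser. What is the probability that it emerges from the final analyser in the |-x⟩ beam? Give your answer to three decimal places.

First analyser (S_y): P(|+y⟩) = |⟨+y|ψ⟩|² = 4/20.
After stage 1 the state is |+y⟩; P(|-x⟩) = |⟨-x|+y⟩|² = 1/2.
Joint probability = 4/20 × 1/2 = 0.100.

0.100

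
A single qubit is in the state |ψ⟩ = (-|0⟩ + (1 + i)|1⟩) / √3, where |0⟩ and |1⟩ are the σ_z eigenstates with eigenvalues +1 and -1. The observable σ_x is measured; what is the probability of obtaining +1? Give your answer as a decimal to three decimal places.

|+x⟩ = (|0⟩ + |1⟩)/√2, so ⟨+x|ψ⟩ = (i) / (√2·√3).
P = |i|² / 6 = 1/6.

0.167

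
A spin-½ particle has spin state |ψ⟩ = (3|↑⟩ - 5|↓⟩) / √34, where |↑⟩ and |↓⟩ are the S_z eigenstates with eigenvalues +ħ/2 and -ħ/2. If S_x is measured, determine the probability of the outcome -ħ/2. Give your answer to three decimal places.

|-x⟩ = (|↑⟩ - |↓⟩)/√2, so ⟨-x|ψ⟩ = (8) / (√2·√34).
P = |8|² / 68 = 64/68.

0.941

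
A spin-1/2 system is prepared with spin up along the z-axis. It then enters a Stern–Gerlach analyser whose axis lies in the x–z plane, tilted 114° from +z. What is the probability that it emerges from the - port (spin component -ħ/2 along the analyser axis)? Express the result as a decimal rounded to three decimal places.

0.703

For spin-½, the probability of finding spin-up along an axis at angle θ to the initial spin direction is cos²(θ/2); spin-down is sin²(θ/2).
θ = 114°, so P = sin²(57°) ≈ 0.703.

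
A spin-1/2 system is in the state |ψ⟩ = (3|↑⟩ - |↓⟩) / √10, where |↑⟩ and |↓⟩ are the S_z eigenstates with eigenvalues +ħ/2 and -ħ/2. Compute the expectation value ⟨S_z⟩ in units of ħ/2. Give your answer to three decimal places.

0.800

⟨σ_z⟩ = |a|² - |b|² divided by |a|²+|b|², with a, b the |↑⟩, |↓⟩ amplitudes.
= (9 - 1)/10 = 8/10.
⟨S_z⟩ = (ħ/2)·⟨σ_z⟩.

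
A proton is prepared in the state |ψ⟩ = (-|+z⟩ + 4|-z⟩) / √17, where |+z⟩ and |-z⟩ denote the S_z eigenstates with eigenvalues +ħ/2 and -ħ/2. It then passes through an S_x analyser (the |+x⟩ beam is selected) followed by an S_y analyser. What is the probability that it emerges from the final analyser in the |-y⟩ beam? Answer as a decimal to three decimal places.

0.132

First analyser (S_x): P(|+x⟩) = |⟨+x|ψ⟩|² = 9/34.
After stage 1 the state is |+x⟩; P(|-y⟩) = |⟨-y|+x⟩|² = 1/2.
Joint probability = 9/34 × 1/2 = 0.132.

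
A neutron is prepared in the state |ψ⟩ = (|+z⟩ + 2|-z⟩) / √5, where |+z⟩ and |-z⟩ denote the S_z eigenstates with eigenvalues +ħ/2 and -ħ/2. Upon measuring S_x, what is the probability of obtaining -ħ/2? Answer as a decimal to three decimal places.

|-x⟩ = (|+z⟩ - |-z⟩)/√2, so ⟨-x|ψ⟩ = (-1) / (√2·√5).
P = |-1|² / 10 = 1/10.

0.100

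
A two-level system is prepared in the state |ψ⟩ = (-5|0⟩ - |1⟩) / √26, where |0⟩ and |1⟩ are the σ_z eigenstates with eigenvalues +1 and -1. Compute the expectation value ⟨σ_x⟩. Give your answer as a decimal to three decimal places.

⟨σ_x⟩ = 2 Re(a* b)/(|a|²+|b|²) with a = -5, b = -1.
a* b = 5, so ⟨σ_x⟩ = 10/26.

0.385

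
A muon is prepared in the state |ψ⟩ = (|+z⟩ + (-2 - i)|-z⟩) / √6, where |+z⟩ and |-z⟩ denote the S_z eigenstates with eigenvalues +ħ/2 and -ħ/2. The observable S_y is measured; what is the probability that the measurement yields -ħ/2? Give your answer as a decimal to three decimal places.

|-y⟩ = (|+z⟩ - i|-z⟩)/√2, so ⟨-y|ψ⟩ = (2 - 2i) / (√2·√6).
P = |2 - 2i|² / 12 = 8/12.

0.667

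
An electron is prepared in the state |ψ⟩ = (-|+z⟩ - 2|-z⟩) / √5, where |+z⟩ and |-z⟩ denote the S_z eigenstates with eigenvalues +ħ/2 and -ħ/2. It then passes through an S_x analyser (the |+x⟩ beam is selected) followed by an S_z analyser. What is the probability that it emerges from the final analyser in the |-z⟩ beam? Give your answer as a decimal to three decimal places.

First analyser (S_x): P(|+x⟩) = |⟨+x|ψ⟩|² = 9/10.
After stage 1 the state is |+x⟩; P(|-z⟩) = |⟨-z|+x⟩|² = 1/2.
Joint probability = 9/10 × 1/2 = 0.450.

0.450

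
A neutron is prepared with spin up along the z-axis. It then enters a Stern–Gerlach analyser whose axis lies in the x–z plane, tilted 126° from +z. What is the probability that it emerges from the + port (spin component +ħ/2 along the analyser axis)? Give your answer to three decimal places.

0.206

For spin-½, the probability of finding spin-up along an axis at angle θ to the initial spin direction is cos²(θ/2); spin-down is sin²(θ/2).
θ = 126°, so P = cos²(63°) ≈ 0.206.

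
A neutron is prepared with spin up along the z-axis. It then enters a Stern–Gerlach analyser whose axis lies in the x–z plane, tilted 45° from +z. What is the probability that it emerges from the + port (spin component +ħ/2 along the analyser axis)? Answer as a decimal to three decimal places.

0.854

For spin-½, the probability of finding spin-up along an axis at angle θ to the initial spin direction is cos²(θ/2); spin-down is sin²(θ/2).
θ = 45°, so P = cos²(22.5°) ≈ 0.854.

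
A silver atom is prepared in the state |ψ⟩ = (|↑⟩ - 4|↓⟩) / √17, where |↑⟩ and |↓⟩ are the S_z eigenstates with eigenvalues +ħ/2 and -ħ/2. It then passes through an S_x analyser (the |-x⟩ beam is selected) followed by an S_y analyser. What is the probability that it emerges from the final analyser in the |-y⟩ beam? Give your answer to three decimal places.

First analyser (S_x): P(|-x⟩) = |⟨-x|ψ⟩|² = 25/34.
After stage 1 the state is |-x⟩; P(|-y⟩) = |⟨-y|-x⟩|² = 1/2.
Joint probability = 25/34 × 1/2 = 0.368.

0.368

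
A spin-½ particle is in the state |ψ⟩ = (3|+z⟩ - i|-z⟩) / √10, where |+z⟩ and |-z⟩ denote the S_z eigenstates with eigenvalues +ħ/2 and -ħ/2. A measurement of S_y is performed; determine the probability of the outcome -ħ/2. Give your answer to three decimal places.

0.800

|-y⟩ = (|+z⟩ - i|-z⟩)/√2, so ⟨-y|ψ⟩ = (4) / (√2·√10).
P = |4|² / 20 = 16/20.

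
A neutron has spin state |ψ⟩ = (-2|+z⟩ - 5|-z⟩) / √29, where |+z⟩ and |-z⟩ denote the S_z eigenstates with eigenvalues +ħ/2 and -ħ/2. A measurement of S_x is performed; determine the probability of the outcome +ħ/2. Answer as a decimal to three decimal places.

0.845

|+x⟩ = (|+z⟩ + |-z⟩)/√2, so ⟨+x|ψ⟩ = (-7) / (√2·√29).
P = |-7|² / 58 = 49/58.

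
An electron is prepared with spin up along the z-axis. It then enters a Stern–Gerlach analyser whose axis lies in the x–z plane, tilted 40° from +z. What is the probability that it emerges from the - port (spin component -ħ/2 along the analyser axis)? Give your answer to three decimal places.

0.117

For spin-½, the probability of finding spin-up along an axis at angle θ to the initial spin direction is cos²(θ/2); spin-down is sin²(θ/2).
θ = 40°, so P = sin²(20°) ≈ 0.117.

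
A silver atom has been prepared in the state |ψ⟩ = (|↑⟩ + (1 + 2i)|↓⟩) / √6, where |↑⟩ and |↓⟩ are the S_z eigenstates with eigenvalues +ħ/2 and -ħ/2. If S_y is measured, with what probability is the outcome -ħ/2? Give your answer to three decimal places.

0.167

|-y⟩ = (|↑⟩ - i|↓⟩)/√2, so ⟨-y|ψ⟩ = (-1 + i) / (√2·√6).
P = |-1 + i|² / 12 = 2/12.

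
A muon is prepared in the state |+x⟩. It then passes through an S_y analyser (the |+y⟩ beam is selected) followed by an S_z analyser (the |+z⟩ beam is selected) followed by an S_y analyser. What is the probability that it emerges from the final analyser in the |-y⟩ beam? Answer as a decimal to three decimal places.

First analyser (S_y): from |+x⟩, P(|+y⟩) = 1/2.
After stage 1 the state is |+y⟩; P(|+z⟩) = |⟨+z|+y⟩|² = 1/2.
After stage 2 the state is |+z⟩; P(|-y⟩) = |⟨-y|+z⟩|² = 1/2.
Joint probability = 1/2 × 1/2 × 1/2 = 0.125.

0.125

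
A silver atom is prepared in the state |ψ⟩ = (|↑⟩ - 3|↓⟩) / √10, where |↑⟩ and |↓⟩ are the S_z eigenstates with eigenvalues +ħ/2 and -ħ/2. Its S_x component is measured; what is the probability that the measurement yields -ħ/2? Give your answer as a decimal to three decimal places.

|-x⟩ = (|↑⟩ - |↓⟩)/√2, so ⟨-x|ψ⟩ = (4) / (√2·√10).
P = |4|² / 20 = 16/20.

0.800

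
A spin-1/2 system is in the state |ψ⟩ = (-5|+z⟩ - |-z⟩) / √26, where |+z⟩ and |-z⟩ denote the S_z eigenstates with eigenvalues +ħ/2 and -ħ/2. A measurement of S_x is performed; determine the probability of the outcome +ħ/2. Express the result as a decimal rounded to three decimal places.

0.692

|+x⟩ = (|+z⟩ + |-z⟩)/√2, so ⟨+x|ψ⟩ = (-6) / (√2·√26).
P = |-6|² / 52 = 36/52.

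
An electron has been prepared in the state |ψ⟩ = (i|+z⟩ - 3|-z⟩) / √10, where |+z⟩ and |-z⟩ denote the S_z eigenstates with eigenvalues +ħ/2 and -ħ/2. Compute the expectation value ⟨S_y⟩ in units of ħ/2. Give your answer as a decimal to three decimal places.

⟨σ_y⟩ = 2 Im(a* b)/(|a|²+|b|²) with a = i, b = -3.
a* b = 3i, so ⟨σ_y⟩ = 6/10.
⟨S_y⟩ = (ħ/2)·⟨σ_y⟩.

0.600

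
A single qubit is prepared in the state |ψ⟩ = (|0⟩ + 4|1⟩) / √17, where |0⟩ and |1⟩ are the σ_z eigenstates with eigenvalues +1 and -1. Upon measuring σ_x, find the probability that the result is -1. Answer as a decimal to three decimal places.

0.265

|-x⟩ = (|0⟩ - |1⟩)/√2, so ⟨-x|ψ⟩ = (-3) / (√2·√17).
P = |-3|² / 34 = 9/34.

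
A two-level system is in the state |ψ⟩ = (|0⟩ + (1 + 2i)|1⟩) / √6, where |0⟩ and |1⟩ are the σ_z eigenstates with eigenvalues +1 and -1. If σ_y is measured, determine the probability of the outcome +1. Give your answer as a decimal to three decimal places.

0.833

|+y⟩ = (|0⟩ + i|1⟩)/√2, so ⟨+y|ψ⟩ = (3 - i) / (√2·√6).
P = |3 - i|² / 12 = 10/12.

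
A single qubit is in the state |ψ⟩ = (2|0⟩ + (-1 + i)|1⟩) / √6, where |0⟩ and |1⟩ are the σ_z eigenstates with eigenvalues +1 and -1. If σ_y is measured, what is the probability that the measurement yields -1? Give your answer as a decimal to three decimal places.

|-y⟩ = (|0⟩ - i|1⟩)/√2, so ⟨-y|ψ⟩ = (1 - i) / (√2·√6).
P = |1 - i|² / 12 = 2/12.

0.167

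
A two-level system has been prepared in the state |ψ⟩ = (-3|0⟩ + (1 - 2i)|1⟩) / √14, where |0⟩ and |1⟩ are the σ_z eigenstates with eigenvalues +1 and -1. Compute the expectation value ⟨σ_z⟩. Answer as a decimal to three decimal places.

⟨σ_z⟩ = |a|² - |b|² divided by |a|²+|b|², with a, b the |0⟩, |1⟩ amplitudes.
= (9 - 5)/14 = 4/14.

0.286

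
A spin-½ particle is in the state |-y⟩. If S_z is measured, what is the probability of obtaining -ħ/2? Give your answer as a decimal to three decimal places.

0.500

In the S_z basis, |-y⟩ = (|↑⟩ - i|↓⟩)/√2 and |-z⟩ = |↓⟩.
|⟨-z|-y⟩|² = 1/2.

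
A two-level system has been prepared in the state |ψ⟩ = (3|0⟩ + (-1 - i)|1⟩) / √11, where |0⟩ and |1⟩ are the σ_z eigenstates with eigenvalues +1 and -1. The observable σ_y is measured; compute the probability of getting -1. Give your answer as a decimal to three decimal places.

0.773

|-y⟩ = (|0⟩ - i|1⟩)/√2, so ⟨-y|ψ⟩ = (4 - i) / (√2·√11).
P = |4 - i|² / 22 = 17/22.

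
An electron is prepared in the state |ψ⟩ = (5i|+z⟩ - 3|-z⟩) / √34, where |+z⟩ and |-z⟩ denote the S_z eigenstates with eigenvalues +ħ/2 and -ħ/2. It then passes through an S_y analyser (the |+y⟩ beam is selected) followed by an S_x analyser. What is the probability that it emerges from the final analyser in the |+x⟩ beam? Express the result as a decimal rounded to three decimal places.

First analyser (S_y): P(|+y⟩) = |⟨+y|ψ⟩|² = 64/68.
After stage 1 the state is |+y⟩; P(|+x⟩) = |⟨+x|+y⟩|² = 1/2.
Joint probability = 64/68 × 1/2 = 0.471.

0.471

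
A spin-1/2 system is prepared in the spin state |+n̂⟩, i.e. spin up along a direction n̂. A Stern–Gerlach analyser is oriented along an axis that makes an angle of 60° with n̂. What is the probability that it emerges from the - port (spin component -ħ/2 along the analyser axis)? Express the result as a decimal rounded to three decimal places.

0.250

For spin-½, the probability of finding spin-up along an axis at angle θ to the initial spin direction is cos²(θ/2); spin-down is sin²(θ/2).
θ = 60°, so P = sin²(30°) ≈ 0.250.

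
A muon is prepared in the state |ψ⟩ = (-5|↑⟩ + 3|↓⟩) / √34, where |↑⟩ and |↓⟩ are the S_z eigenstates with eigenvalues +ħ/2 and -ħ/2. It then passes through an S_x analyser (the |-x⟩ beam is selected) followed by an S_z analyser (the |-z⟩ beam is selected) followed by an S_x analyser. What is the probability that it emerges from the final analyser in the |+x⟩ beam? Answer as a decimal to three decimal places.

First analyser (S_x): P(|-x⟩) = |⟨-x|ψ⟩|² = 64/68.
After stage 1 the state is |-x⟩; P(|-z⟩) = |⟨-z|-x⟩|² = 1/2.
After stage 2 the state is |-z⟩; P(|+x⟩) = |⟨+x|-z⟩|² = 1/2.
Joint probability = 64/68 × 1/2 × 1/2 = 0.235.

0.235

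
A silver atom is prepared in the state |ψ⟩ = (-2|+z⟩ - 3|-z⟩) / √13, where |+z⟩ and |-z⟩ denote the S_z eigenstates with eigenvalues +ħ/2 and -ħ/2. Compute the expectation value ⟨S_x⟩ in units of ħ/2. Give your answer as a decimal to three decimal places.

⟨σ_x⟩ = 2 Re(a* b)/(|a|²+|b|²) with a = -2, b = -3.
a* b = 6, so ⟨σ_x⟩ = 12/13.
⟨S_x⟩ = (ħ/2)·⟨σ_x⟩.

0.923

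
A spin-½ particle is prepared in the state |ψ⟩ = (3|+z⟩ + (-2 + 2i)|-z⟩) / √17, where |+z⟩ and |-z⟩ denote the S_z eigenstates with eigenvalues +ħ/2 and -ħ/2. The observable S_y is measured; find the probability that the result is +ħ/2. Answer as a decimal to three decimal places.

0.853

|+y⟩ = (|+z⟩ + i|-z⟩)/√2, so ⟨+y|ψ⟩ = (5 + 2i) / (√2·√17).
P = |5 + 2i|² / 34 = 29/34.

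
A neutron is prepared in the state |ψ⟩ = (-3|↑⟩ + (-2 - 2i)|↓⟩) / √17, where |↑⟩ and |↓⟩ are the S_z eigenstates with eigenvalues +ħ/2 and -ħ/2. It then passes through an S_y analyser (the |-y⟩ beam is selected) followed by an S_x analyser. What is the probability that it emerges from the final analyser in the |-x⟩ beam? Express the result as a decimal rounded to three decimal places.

First analyser (S_y): P(|-y⟩) = |⟨-y|ψ⟩|² = 5/34.
After stage 1 the state is |-y⟩; P(|-x⟩) = |⟨-x|-y⟩|² = 1/2.
Joint probability = 5/34 × 1/2 = 0.074.

0.074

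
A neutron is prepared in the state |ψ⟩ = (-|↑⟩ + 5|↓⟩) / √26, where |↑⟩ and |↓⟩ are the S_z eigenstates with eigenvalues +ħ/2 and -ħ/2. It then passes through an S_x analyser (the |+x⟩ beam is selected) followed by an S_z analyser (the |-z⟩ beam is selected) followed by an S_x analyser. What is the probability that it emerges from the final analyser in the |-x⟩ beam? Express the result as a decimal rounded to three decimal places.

First analyser (S_x): P(|+x⟩) = |⟨+x|ψ⟩|² = 16/52.
After stage 1 the state is |+x⟩; P(|-z⟩) = |⟨-z|+x⟩|² = 1/2.
After stage 2 the state is |-z⟩; P(|-x⟩) = |⟨-x|-z⟩|² = 1/2.
Joint probability = 16/52 × 1/2 × 1/2 = 0.077.

0.077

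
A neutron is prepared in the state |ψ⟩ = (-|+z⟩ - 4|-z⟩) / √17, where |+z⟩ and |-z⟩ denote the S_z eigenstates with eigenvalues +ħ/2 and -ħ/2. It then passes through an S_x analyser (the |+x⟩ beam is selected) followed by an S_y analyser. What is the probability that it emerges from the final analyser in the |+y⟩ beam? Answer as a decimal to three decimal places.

0.368

First analyser (S_x): P(|+x⟩) = |⟨+x|ψ⟩|² = 25/34.
After stage 1 the state is |+x⟩; P(|+y⟩) = |⟨+y|+x⟩|² = 1/2.
Joint probability = 25/34 × 1/2 = 0.368.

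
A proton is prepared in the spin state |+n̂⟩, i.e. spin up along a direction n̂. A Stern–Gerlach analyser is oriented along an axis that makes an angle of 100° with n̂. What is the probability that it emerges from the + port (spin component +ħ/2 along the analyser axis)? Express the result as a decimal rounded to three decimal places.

0.413

For spin-½, the probability of finding spin-up along an axis at angle θ to the initial spin direction is cos²(θ/2); spin-down is sin²(θ/2).
θ = 100°, so P = cos²(50°) ≈ 0.413.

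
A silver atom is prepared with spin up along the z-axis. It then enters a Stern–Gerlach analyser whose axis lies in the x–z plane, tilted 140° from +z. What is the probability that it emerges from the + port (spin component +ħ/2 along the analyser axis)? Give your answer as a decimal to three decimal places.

0.117

For spin-½, the probability of finding spin-up along an axis at angle θ to the initial spin direction is cos²(θ/2); spin-down is sin²(θ/2).
θ = 140°, so P = cos²(70°) ≈ 0.117.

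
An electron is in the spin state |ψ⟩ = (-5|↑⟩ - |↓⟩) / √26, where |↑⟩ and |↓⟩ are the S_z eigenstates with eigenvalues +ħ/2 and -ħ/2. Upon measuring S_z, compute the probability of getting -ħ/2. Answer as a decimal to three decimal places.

0.038

The -ħ/2 outcome corresponds to |↓⟩. Its amplitude in |ψ⟩ is -1/√26.
P = |-1|² / 26 = 1/26.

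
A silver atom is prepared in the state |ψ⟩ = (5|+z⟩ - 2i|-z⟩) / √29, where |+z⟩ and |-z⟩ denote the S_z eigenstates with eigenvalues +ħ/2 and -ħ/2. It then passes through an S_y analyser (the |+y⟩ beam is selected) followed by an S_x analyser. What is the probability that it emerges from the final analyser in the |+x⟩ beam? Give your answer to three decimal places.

First analyser (S_y): P(|+y⟩) = |⟨+y|ψ⟩|² = 9/58.
After stage 1 the state is |+y⟩; P(|+x⟩) = |⟨+x|+y⟩|² = 1/2.
Joint probability = 9/58 × 1/2 = 0.078.

0.078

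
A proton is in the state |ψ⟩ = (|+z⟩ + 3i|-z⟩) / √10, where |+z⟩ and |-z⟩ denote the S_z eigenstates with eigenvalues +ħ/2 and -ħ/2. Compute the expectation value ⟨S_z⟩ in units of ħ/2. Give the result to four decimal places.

⟨σ_z⟩ = |a|² - |b|² divided by |a|²+|b|², with a, b the |+z⟩, |-z⟩ amplitudes.
= (1 - 9)/10 = -8/10.
⟨S_z⟩ = (ħ/2)·⟨σ_z⟩.

-0.8000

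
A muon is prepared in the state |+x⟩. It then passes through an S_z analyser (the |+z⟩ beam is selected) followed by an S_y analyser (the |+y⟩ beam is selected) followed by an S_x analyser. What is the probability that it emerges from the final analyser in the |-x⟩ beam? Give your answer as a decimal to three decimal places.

0.125

First analyser (S_z): from |+x⟩, P(|+z⟩) = 1/2.
After stage 1 the state is |+z⟩; P(|+y⟩) = |⟨+y|+z⟩|² = 1/2.
After stage 2 the state is |+y⟩; P(|-x⟩) = |⟨-x|+y⟩|² = 1/2.
Joint probability = 1/2 × 1/2 × 1/2 = 0.125.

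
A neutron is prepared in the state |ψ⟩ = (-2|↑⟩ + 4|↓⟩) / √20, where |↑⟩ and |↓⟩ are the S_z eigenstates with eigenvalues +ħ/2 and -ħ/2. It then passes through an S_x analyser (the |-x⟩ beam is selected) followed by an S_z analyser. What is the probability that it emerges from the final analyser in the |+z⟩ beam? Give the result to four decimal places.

0.4500

First analyser (S_x): P(|-x⟩) = |⟨-x|ψ⟩|² = 36/40.
After stage 1 the state is |-x⟩; P(|+z⟩) = |⟨+z|-x⟩|² = 1/2.
Joint probability = 36/40 × 1/2 = 0.4500.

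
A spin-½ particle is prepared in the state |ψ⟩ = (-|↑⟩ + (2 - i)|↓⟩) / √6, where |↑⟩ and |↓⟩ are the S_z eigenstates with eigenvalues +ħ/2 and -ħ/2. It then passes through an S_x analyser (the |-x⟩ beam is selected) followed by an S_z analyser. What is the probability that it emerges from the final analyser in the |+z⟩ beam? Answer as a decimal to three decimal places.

First analyser (S_x): P(|-x⟩) = |⟨-x|ψ⟩|² = 10/12.
After stage 1 the state is |-x⟩; P(|+z⟩) = |⟨+z|-x⟩|² = 1/2.
Joint probability = 10/12 × 1/2 = 0.417.

0.417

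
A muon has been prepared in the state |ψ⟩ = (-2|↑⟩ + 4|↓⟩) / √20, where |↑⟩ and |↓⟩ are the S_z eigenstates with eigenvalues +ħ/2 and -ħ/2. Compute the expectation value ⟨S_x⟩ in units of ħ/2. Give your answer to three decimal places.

⟨σ_x⟩ = 2 Re(a* b)/(|a|²+|b|²) with a = -2, b = 4.
a* b = -8, so ⟨σ_x⟩ = -16/20.
⟨S_x⟩ = (ħ/2)·⟨σ_x⟩.

-0.800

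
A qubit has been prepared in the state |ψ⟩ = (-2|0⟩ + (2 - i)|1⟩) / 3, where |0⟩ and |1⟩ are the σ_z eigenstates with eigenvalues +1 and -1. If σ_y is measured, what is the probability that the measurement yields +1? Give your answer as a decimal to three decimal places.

|+y⟩ = (|0⟩ + i|1⟩)/√2, so ⟨+y|ψ⟩ = (-3 - 2i) / (√2·3).
P = |-3 - 2i|² / 18 = 13/18.

0.722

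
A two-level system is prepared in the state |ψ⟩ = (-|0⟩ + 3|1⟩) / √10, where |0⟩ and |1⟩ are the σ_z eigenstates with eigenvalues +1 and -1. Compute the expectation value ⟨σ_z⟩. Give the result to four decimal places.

-0.8000

⟨σ_z⟩ = |a|² - |b|² divided by |a|²+|b|², with a, b the |0⟩, |1⟩ amplitudes.
= (1 - 9)/10 = -8/10.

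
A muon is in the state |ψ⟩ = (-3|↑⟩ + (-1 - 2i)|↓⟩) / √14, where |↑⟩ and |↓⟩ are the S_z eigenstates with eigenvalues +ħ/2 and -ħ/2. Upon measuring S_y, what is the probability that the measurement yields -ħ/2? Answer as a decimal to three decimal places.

0.071

|-y⟩ = (|↑⟩ - i|↓⟩)/√2, so ⟨-y|ψ⟩ = (-1 - i) / (√2·√14).
P = |-1 - i|² / 28 = 2/28.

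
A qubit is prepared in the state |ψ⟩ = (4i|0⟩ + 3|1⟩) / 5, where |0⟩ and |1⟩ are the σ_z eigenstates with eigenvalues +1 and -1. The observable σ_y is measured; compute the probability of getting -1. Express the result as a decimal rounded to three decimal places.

0.980

|-y⟩ = (|0⟩ - i|1⟩)/√2, so ⟨-y|ψ⟩ = (7i) / (√2·5).
P = |7i|² / 50 = 49/50.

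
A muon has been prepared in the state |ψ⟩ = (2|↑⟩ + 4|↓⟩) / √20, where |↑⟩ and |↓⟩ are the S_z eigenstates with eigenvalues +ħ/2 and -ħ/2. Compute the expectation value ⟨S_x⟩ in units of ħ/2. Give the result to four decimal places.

0.8000

⟨σ_x⟩ = 2 Re(a* b)/(|a|²+|b|²) with a = 2, b = 4.
a* b = 8, so ⟨σ_x⟩ = 16/20.
⟨S_x⟩ = (ħ/2)·⟨σ_x⟩.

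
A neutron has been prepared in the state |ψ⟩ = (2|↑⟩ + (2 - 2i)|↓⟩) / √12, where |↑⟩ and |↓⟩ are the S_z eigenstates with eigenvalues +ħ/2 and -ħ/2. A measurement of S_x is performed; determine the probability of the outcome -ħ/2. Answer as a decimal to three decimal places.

0.167

|-x⟩ = (|↑⟩ - |↓⟩)/√2, so ⟨-x|ψ⟩ = (2i) / (√2·√12).
P = |2i|² / 24 = 4/24.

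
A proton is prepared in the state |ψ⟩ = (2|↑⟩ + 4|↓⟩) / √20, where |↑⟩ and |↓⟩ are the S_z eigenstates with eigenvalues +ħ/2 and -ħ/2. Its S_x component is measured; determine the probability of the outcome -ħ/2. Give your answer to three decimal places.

|-x⟩ = (|↑⟩ - |↓⟩)/√2, so ⟨-x|ψ⟩ = (-2) / (√2·√20).
P = |-2|² / 40 = 4/40.

0.100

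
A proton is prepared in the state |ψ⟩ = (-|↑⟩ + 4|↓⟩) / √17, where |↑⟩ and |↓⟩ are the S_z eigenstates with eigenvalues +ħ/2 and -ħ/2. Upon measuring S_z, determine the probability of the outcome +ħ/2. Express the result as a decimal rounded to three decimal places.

The +ħ/2 outcome corresponds to |↑⟩. Its amplitude in |ψ⟩ is -1/√17.
P = |-1|² / 17 = 1/17.

0.059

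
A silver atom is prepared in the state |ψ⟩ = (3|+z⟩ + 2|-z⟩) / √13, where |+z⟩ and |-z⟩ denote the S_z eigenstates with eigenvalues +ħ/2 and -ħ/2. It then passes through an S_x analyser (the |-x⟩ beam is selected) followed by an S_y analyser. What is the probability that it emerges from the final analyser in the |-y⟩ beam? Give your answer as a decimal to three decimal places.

0.019

First analyser (S_x): P(|-x⟩) = |⟨-x|ψ⟩|² = 1/26.
After stage 1 the state is |-x⟩; P(|-y⟩) = |⟨-y|-x⟩|² = 1/2.
Joint probability = 1/26 × 1/2 = 0.019.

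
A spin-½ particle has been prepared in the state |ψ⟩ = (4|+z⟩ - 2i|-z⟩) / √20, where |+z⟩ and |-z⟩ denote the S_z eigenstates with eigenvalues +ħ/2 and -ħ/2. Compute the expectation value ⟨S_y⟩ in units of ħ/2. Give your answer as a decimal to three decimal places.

⟨σ_y⟩ = 2 Im(a* b)/(|a|²+|b|²) with a = 4, b = -2i.
a* b = -8i, so ⟨σ_y⟩ = -16/20.
⟨S_y⟩ = (ħ/2)·⟨σ_y⟩.

-0.800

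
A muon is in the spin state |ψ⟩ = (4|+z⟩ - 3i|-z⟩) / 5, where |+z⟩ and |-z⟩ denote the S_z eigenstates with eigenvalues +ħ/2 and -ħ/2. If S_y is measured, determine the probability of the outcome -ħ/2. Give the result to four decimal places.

0.9800

|-y⟩ = (|+z⟩ - i|-z⟩)/√2, so ⟨-y|ψ⟩ = (7) / (√2·5).
P = |7|² / 50 = 49/50.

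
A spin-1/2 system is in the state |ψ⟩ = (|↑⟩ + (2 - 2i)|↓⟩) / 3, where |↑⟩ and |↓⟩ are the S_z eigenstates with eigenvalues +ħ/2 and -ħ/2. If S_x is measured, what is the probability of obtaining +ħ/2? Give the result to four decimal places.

0.7222

|+x⟩ = (|↑⟩ + |↓⟩)/√2, so ⟨+x|ψ⟩ = (3 - 2i) / (√2·3).
P = |3 - 2i|² / 18 = 13/18.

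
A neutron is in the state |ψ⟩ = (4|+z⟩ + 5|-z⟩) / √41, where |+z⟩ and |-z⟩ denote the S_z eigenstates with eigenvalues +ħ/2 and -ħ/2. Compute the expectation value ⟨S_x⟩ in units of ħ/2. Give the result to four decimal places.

0.9756

⟨σ_x⟩ = 2 Re(a* b)/(|a|²+|b|²) with a = 4, b = 5.
a* b = 20, so ⟨σ_x⟩ = 40/41.
⟨S_x⟩ = (ħ/2)·⟨σ_x⟩.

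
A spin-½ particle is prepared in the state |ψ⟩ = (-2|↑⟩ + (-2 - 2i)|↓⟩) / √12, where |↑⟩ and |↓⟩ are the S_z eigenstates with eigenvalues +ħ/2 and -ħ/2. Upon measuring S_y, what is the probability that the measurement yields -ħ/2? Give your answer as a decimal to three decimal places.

|-y⟩ = (|↑⟩ - i|↓⟩)/√2, so ⟨-y|ψ⟩ = (-2i) / (√2·√12).
P = |-2i|² / 24 = 4/24.

0.167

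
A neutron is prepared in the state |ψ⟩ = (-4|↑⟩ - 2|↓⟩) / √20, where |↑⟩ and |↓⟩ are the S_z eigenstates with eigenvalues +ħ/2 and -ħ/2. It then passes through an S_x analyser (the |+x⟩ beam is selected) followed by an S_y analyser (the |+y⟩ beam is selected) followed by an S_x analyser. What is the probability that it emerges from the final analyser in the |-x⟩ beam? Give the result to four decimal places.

0.2250

First analyser (S_x): P(|+x⟩) = |⟨+x|ψ⟩|² = 36/40.
After stage 1 the state is |+x⟩; P(|+y⟩) = |⟨+y|+x⟩|² = 1/2.
After stage 2 the state is |+y⟩; P(|-x⟩) = |⟨-x|+y⟩|² = 1/2.
Joint probability = 36/40 × 1/2 × 1/2 = 0.2250.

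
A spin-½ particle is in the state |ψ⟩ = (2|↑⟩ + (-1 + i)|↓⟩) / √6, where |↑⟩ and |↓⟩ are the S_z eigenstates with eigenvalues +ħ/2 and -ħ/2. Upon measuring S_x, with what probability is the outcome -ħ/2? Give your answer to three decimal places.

0.833

|-x⟩ = (|↑⟩ - |↓⟩)/√2, so ⟨-x|ψ⟩ = (3 - i) / (√2·√6).
P = |3 - i|² / 12 = 10/12.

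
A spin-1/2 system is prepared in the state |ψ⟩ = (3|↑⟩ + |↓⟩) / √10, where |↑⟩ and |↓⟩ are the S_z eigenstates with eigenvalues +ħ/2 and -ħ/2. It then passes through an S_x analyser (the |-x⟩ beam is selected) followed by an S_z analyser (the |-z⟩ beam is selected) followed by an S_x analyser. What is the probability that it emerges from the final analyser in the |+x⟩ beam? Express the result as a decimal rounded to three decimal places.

0.050

First analyser (S_x): P(|-x⟩) = |⟨-x|ψ⟩|² = 4/20.
After stage 1 the state is |-x⟩; P(|-z⟩) = |⟨-z|-x⟩|² = 1/2.
After stage 2 the state is |-z⟩; P(|+x⟩) = |⟨+x|-z⟩|² = 1/2.
Joint probability = 4/20 × 1/2 × 1/2 = 0.050.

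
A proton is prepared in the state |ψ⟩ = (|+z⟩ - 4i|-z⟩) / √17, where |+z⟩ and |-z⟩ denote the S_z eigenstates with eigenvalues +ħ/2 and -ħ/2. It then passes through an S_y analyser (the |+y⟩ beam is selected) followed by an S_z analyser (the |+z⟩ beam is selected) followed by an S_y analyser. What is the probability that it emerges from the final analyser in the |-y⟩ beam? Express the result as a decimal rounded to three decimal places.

0.066

First analyser (S_y): P(|+y⟩) = |⟨+y|ψ⟩|² = 9/34.
After stage 1 the state is |+y⟩; P(|+z⟩) = |⟨+z|+y⟩|² = 1/2.
After stage 2 the state is |+z⟩; P(|-y⟩) = |⟨-y|+z⟩|² = 1/2.
Joint probability = 9/34 × 1/2 × 1/2 = 0.066.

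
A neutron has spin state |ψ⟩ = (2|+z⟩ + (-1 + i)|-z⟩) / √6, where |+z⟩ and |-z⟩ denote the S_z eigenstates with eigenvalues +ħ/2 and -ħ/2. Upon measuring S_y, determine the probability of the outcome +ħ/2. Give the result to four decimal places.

|+y⟩ = (|+z⟩ + i|-z⟩)/√2, so ⟨+y|ψ⟩ = (3 + i) / (√2·√6).
P = |3 + i|² / 12 = 10/12.

0.8333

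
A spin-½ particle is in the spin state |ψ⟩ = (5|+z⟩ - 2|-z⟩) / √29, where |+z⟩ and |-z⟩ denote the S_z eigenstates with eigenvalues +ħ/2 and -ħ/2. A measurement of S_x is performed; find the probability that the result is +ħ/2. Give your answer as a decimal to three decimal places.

0.155

|+x⟩ = (|+z⟩ + |-z⟩)/√2, so ⟨+x|ψ⟩ = (3) / (√2·√29).
P = |3|² / 58 = 9/58.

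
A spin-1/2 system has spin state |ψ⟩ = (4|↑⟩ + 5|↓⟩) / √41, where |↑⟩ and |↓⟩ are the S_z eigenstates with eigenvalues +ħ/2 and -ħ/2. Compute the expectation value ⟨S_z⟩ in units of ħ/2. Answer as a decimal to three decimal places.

⟨σ_z⟩ = |a|² - |b|² divided by |a|²+|b|², with a, b the |↑⟩, |↓⟩ amplitudes.
= (16 - 25)/41 = -9/41.
⟨S_z⟩ = (ħ/2)·⟨σ_z⟩.

-0.220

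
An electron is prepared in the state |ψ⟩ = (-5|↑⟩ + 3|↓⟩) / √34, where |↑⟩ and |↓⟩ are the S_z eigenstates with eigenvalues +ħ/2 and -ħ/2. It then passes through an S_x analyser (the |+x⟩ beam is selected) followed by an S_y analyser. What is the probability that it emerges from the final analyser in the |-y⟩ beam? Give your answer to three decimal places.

0.029

First analyser (S_x): P(|+x⟩) = |⟨+x|ψ⟩|² = 4/68.
After stage 1 the state is |+x⟩; P(|-y⟩) = |⟨-y|+x⟩|² = 1/2.
Joint probability = 4/68 × 1/2 = 0.029.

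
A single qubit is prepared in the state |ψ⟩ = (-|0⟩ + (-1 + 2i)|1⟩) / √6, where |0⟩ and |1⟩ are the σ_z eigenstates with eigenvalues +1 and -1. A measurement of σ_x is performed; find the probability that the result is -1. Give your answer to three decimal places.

0.333

|-x⟩ = (|0⟩ - |1⟩)/√2, so ⟨-x|ψ⟩ = (-2i) / (√2·√6).
P = |-2i|² / 12 = 4/12.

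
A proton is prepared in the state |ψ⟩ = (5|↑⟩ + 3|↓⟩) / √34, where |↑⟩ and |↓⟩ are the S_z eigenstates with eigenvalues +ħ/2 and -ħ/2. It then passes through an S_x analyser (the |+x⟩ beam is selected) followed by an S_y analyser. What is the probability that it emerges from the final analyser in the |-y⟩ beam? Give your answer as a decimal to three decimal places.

First analyser (S_x): P(|+x⟩) = |⟨+x|ψ⟩|² = 64/68.
After stage 1 the state is |+x⟩; P(|-y⟩) = |⟨-y|+x⟩|² = 1/2.
Joint probability = 64/68 × 1/2 = 0.471.

0.471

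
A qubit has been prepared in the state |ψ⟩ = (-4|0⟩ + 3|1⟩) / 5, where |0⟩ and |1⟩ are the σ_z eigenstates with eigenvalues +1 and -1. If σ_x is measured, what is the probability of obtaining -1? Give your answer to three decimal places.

0.980

|-x⟩ = (|0⟩ - |1⟩)/√2, so ⟨-x|ψ⟩ = (-7) / (√2·5).
P = |-7|² / 50 = 49/50.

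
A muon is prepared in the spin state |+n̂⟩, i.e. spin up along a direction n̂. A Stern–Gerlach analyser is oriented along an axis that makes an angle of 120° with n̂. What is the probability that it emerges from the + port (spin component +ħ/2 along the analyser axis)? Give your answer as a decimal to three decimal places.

0.250

For spin-½, the probability of finding spin-up along an axis at angle θ to the initial spin direction is cos²(θ/2); spin-down is sin²(θ/2).
θ = 120°, so P = cos²(60°) ≈ 0.250.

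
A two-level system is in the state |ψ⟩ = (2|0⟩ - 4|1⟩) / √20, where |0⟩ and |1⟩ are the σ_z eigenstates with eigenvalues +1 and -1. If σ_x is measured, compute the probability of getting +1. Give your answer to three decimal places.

0.100

|+x⟩ = (|0⟩ + |1⟩)/√2, so ⟨+x|ψ⟩ = (-2) / (√2·√20).
P = |-2|² / 40 = 4/40.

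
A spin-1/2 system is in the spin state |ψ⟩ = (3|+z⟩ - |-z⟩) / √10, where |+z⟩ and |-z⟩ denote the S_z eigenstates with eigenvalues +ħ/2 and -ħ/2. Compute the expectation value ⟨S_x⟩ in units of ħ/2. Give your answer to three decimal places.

⟨σ_x⟩ = 2 Re(a* b)/(|a|²+|b|²) with a = 3, b = -1.
a* b = -3, so ⟨σ_x⟩ = -6/10.
⟨S_x⟩ = (ħ/2)·⟨σ_x⟩.

-0.600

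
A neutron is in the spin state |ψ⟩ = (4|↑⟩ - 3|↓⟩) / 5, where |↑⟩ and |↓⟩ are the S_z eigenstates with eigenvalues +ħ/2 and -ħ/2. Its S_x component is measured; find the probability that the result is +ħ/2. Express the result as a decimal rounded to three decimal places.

|+x⟩ = (|↑⟩ + |↓⟩)/√2, so ⟨+x|ψ⟩ = (1) / (√2·5).
P = |1|² / 50 = 1/50.

0.020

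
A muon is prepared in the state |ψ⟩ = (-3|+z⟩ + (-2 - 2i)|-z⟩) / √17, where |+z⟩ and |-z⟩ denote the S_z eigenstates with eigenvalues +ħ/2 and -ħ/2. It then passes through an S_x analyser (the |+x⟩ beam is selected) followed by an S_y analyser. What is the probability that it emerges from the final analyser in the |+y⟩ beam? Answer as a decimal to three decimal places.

0.426

First analyser (S_x): P(|+x⟩) = |⟨+x|ψ⟩|² = 29/34.
After stage 1 the state is |+x⟩; P(|+y⟩) = |⟨+y|+x⟩|² = 1/2.
Joint probability = 29/34 × 1/2 = 0.426.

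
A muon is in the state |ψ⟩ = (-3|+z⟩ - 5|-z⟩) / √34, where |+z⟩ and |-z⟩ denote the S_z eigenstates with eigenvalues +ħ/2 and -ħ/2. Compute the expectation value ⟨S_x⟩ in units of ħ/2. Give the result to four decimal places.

⟨σ_x⟩ = 2 Re(a* b)/(|a|²+|b|²) with a = -3, b = -5.
a* b = 15, so ⟨σ_x⟩ = 30/34.
⟨S_x⟩ = (ħ/2)·⟨σ_x⟩.

0.8824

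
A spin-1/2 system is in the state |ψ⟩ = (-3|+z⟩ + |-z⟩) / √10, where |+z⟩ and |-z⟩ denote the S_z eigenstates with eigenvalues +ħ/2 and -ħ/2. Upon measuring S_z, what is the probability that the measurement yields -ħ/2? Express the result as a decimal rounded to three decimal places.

The -ħ/2 outcome corresponds to |-z⟩. Its amplitude in |ψ⟩ is 1/√10.
P = |1|² / 10 = 1/10.

0.100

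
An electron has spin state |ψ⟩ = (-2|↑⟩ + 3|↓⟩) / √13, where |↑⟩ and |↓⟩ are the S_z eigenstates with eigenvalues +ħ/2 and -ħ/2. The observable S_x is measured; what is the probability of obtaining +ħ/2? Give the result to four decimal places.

0.0385

|+x⟩ = (|↑⟩ + |↓⟩)/√2, so ⟨+x|ψ⟩ = (1) / (√2·√13).
P = |1|² / 26 = 1/26.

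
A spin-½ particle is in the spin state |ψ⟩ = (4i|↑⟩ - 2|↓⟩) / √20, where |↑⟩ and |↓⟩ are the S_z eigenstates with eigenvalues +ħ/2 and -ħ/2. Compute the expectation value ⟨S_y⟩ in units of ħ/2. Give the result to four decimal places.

⟨σ_y⟩ = 2 Im(a* b)/(|a|²+|b|²) with a = 4i, b = -2.
a* b = 8i, so ⟨σ_y⟩ = 16/20.
⟨S_y⟩ = (ħ/2)·⟨σ_y⟩.

0.8000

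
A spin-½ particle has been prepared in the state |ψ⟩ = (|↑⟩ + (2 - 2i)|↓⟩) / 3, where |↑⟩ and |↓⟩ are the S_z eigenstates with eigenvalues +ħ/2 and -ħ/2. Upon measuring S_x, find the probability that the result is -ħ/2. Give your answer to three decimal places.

0.278

|-x⟩ = (|↑⟩ - |↓⟩)/√2, so ⟨-x|ψ⟩ = (-1 + 2i) / (√2·3).
P = |-1 + 2i|² / 18 = 5/18.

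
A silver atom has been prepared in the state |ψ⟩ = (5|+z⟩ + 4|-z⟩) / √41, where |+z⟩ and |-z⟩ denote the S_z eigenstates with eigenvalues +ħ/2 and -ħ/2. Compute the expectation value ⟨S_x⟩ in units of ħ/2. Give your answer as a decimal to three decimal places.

⟨σ_x⟩ = 2 Re(a* b)/(|a|²+|b|²) with a = 5, b = 4.
a* b = 20, so ⟨σ_x⟩ = 40/41.
⟨S_x⟩ = (ħ/2)·⟨σ_x⟩.

0.976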